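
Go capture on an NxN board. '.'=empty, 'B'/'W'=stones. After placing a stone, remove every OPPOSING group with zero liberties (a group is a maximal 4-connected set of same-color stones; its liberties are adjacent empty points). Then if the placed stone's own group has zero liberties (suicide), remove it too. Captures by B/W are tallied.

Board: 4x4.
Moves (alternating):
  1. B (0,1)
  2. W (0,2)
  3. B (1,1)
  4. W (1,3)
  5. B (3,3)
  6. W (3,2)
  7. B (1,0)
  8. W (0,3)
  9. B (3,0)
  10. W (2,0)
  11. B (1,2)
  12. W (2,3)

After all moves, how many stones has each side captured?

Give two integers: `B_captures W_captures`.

Answer: 0 1

Derivation:
Move 1: B@(0,1) -> caps B=0 W=0
Move 2: W@(0,2) -> caps B=0 W=0
Move 3: B@(1,1) -> caps B=0 W=0
Move 4: W@(1,3) -> caps B=0 W=0
Move 5: B@(3,3) -> caps B=0 W=0
Move 6: W@(3,2) -> caps B=0 W=0
Move 7: B@(1,0) -> caps B=0 W=0
Move 8: W@(0,3) -> caps B=0 W=0
Move 9: B@(3,0) -> caps B=0 W=0
Move 10: W@(2,0) -> caps B=0 W=0
Move 11: B@(1,2) -> caps B=0 W=0
Move 12: W@(2,3) -> caps B=0 W=1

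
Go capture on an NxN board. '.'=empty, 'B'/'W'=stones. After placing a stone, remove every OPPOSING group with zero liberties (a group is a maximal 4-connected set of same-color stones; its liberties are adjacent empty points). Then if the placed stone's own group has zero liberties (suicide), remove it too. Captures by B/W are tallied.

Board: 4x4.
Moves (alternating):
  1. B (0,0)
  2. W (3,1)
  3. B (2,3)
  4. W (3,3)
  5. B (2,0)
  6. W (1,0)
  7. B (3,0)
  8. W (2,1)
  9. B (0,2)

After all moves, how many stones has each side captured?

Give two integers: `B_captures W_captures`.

Move 1: B@(0,0) -> caps B=0 W=0
Move 2: W@(3,1) -> caps B=0 W=0
Move 3: B@(2,3) -> caps B=0 W=0
Move 4: W@(3,3) -> caps B=0 W=0
Move 5: B@(2,0) -> caps B=0 W=0
Move 6: W@(1,0) -> caps B=0 W=0
Move 7: B@(3,0) -> caps B=0 W=0
Move 8: W@(2,1) -> caps B=0 W=2
Move 9: B@(0,2) -> caps B=0 W=2

Answer: 0 2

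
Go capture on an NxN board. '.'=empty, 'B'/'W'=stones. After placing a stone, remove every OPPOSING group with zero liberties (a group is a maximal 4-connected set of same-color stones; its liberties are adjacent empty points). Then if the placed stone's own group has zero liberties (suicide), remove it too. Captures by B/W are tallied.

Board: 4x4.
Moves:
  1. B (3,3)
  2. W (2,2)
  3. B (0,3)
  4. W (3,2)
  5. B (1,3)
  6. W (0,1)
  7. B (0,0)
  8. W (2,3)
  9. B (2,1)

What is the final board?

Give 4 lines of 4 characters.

Move 1: B@(3,3) -> caps B=0 W=0
Move 2: W@(2,2) -> caps B=0 W=0
Move 3: B@(0,3) -> caps B=0 W=0
Move 4: W@(3,2) -> caps B=0 W=0
Move 5: B@(1,3) -> caps B=0 W=0
Move 6: W@(0,1) -> caps B=0 W=0
Move 7: B@(0,0) -> caps B=0 W=0
Move 8: W@(2,3) -> caps B=0 W=1
Move 9: B@(2,1) -> caps B=0 W=1

Answer: BW.B
...B
.BWW
..W.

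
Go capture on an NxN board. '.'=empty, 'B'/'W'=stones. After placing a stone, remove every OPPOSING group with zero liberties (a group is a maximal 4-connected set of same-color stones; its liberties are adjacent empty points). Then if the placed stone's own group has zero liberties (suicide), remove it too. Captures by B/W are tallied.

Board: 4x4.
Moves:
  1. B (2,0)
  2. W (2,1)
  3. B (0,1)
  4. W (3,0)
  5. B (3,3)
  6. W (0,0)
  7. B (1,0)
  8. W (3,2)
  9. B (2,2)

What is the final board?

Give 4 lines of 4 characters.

Answer: .B..
B...
BWB.
W.WB

Derivation:
Move 1: B@(2,0) -> caps B=0 W=0
Move 2: W@(2,1) -> caps B=0 W=0
Move 3: B@(0,1) -> caps B=0 W=0
Move 4: W@(3,0) -> caps B=0 W=0
Move 5: B@(3,3) -> caps B=0 W=0
Move 6: W@(0,0) -> caps B=0 W=0
Move 7: B@(1,0) -> caps B=1 W=0
Move 8: W@(3,2) -> caps B=1 W=0
Move 9: B@(2,2) -> caps B=1 W=0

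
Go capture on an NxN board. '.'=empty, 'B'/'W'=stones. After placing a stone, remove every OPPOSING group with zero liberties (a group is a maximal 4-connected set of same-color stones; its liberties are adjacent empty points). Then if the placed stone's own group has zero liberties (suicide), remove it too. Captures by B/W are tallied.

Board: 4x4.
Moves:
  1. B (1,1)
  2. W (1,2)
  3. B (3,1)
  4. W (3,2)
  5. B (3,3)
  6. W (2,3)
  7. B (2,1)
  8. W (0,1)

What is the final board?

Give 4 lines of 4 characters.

Move 1: B@(1,1) -> caps B=0 W=0
Move 2: W@(1,2) -> caps B=0 W=0
Move 3: B@(3,1) -> caps B=0 W=0
Move 4: W@(3,2) -> caps B=0 W=0
Move 5: B@(3,3) -> caps B=0 W=0
Move 6: W@(2,3) -> caps B=0 W=1
Move 7: B@(2,1) -> caps B=0 W=1
Move 8: W@(0,1) -> caps B=0 W=1

Answer: .W..
.BW.
.B.W
.BW.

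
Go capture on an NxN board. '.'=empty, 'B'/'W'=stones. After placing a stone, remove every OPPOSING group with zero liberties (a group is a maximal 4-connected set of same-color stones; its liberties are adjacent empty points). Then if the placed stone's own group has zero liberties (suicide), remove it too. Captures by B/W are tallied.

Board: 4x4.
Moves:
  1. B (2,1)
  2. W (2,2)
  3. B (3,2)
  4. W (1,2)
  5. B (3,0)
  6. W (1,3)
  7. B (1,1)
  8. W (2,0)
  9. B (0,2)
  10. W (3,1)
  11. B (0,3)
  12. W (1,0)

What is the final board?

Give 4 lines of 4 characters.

Answer: ..BB
WBWW
WBW.
.WB.

Derivation:
Move 1: B@(2,1) -> caps B=0 W=0
Move 2: W@(2,2) -> caps B=0 W=0
Move 3: B@(3,2) -> caps B=0 W=0
Move 4: W@(1,2) -> caps B=0 W=0
Move 5: B@(3,0) -> caps B=0 W=0
Move 6: W@(1,3) -> caps B=0 W=0
Move 7: B@(1,1) -> caps B=0 W=0
Move 8: W@(2,0) -> caps B=0 W=0
Move 9: B@(0,2) -> caps B=0 W=0
Move 10: W@(3,1) -> caps B=0 W=1
Move 11: B@(0,3) -> caps B=0 W=1
Move 12: W@(1,0) -> caps B=0 W=1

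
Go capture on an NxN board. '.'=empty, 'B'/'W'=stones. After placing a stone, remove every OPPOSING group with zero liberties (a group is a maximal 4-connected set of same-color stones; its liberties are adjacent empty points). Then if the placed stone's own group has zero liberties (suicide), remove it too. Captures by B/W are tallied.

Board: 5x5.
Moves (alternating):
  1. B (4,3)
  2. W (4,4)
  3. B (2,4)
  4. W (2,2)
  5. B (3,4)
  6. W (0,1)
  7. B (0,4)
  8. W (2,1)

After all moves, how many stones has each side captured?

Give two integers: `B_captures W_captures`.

Answer: 1 0

Derivation:
Move 1: B@(4,3) -> caps B=0 W=0
Move 2: W@(4,4) -> caps B=0 W=0
Move 3: B@(2,4) -> caps B=0 W=0
Move 4: W@(2,2) -> caps B=0 W=0
Move 5: B@(3,4) -> caps B=1 W=0
Move 6: W@(0,1) -> caps B=1 W=0
Move 7: B@(0,4) -> caps B=1 W=0
Move 8: W@(2,1) -> caps B=1 W=0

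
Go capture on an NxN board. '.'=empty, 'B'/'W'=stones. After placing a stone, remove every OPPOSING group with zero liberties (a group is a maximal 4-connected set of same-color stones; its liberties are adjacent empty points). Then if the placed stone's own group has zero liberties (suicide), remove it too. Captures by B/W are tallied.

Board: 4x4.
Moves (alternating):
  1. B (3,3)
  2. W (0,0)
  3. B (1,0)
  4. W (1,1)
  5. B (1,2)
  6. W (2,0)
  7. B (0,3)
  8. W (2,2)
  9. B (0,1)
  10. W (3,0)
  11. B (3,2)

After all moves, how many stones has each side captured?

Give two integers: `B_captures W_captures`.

Answer: 0 1

Derivation:
Move 1: B@(3,3) -> caps B=0 W=0
Move 2: W@(0,0) -> caps B=0 W=0
Move 3: B@(1,0) -> caps B=0 W=0
Move 4: W@(1,1) -> caps B=0 W=0
Move 5: B@(1,2) -> caps B=0 W=0
Move 6: W@(2,0) -> caps B=0 W=1
Move 7: B@(0,3) -> caps B=0 W=1
Move 8: W@(2,2) -> caps B=0 W=1
Move 9: B@(0,1) -> caps B=0 W=1
Move 10: W@(3,0) -> caps B=0 W=1
Move 11: B@(3,2) -> caps B=0 W=1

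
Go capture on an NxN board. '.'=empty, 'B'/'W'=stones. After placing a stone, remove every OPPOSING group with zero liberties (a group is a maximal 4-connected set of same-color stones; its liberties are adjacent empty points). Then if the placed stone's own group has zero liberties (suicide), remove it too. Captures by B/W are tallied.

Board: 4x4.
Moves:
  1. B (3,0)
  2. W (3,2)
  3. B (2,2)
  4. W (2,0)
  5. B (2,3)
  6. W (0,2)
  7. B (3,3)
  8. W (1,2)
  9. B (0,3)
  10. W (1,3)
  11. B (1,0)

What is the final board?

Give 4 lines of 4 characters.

Answer: ..W.
B.WW
W.BB
B.WB

Derivation:
Move 1: B@(3,0) -> caps B=0 W=0
Move 2: W@(3,2) -> caps B=0 W=0
Move 3: B@(2,2) -> caps B=0 W=0
Move 4: W@(2,0) -> caps B=0 W=0
Move 5: B@(2,3) -> caps B=0 W=0
Move 6: W@(0,2) -> caps B=0 W=0
Move 7: B@(3,3) -> caps B=0 W=0
Move 8: W@(1,2) -> caps B=0 W=0
Move 9: B@(0,3) -> caps B=0 W=0
Move 10: W@(1,3) -> caps B=0 W=1
Move 11: B@(1,0) -> caps B=0 W=1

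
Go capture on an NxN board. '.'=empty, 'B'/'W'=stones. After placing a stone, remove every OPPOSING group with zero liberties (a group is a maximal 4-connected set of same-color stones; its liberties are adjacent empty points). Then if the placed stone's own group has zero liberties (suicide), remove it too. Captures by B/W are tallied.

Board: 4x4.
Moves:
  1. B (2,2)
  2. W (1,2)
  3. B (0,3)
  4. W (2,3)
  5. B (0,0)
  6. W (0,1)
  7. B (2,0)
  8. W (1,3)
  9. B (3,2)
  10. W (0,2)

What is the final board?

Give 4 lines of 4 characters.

Answer: BWW.
..WW
B.BW
..B.

Derivation:
Move 1: B@(2,2) -> caps B=0 W=0
Move 2: W@(1,2) -> caps B=0 W=0
Move 3: B@(0,3) -> caps B=0 W=0
Move 4: W@(2,3) -> caps B=0 W=0
Move 5: B@(0,0) -> caps B=0 W=0
Move 6: W@(0,1) -> caps B=0 W=0
Move 7: B@(2,0) -> caps B=0 W=0
Move 8: W@(1,3) -> caps B=0 W=0
Move 9: B@(3,2) -> caps B=0 W=0
Move 10: W@(0,2) -> caps B=0 W=1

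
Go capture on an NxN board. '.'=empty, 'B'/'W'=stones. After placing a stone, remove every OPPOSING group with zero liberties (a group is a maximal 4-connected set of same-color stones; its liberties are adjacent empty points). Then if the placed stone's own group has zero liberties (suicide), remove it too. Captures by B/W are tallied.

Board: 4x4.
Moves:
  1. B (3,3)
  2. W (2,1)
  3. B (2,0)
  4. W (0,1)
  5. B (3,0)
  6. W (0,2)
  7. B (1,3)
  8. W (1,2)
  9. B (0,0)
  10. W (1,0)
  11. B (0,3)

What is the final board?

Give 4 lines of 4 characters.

Move 1: B@(3,3) -> caps B=0 W=0
Move 2: W@(2,1) -> caps B=0 W=0
Move 3: B@(2,0) -> caps B=0 W=0
Move 4: W@(0,1) -> caps B=0 W=0
Move 5: B@(3,0) -> caps B=0 W=0
Move 6: W@(0,2) -> caps B=0 W=0
Move 7: B@(1,3) -> caps B=0 W=0
Move 8: W@(1,2) -> caps B=0 W=0
Move 9: B@(0,0) -> caps B=0 W=0
Move 10: W@(1,0) -> caps B=0 W=1
Move 11: B@(0,3) -> caps B=0 W=1

Answer: .WWB
W.WB
BW..
B..B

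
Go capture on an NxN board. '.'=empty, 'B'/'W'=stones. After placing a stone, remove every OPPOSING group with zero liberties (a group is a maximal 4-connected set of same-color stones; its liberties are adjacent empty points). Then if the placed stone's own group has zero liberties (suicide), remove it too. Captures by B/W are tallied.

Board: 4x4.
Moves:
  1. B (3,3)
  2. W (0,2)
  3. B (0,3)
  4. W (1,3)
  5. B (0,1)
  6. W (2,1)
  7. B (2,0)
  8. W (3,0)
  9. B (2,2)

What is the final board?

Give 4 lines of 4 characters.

Answer: .BW.
...W
BWB.
W..B

Derivation:
Move 1: B@(3,3) -> caps B=0 W=0
Move 2: W@(0,2) -> caps B=0 W=0
Move 3: B@(0,3) -> caps B=0 W=0
Move 4: W@(1,3) -> caps B=0 W=1
Move 5: B@(0,1) -> caps B=0 W=1
Move 6: W@(2,1) -> caps B=0 W=1
Move 7: B@(2,0) -> caps B=0 W=1
Move 8: W@(3,0) -> caps B=0 W=1
Move 9: B@(2,2) -> caps B=0 W=1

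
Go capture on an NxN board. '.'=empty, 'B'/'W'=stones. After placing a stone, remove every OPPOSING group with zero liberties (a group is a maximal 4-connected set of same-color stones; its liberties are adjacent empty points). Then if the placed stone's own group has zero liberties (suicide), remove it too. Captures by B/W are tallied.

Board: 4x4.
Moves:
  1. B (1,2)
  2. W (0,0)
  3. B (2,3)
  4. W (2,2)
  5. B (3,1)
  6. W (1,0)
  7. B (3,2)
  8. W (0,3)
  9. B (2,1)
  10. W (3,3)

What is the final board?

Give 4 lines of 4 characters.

Move 1: B@(1,2) -> caps B=0 W=0
Move 2: W@(0,0) -> caps B=0 W=0
Move 3: B@(2,3) -> caps B=0 W=0
Move 4: W@(2,2) -> caps B=0 W=0
Move 5: B@(3,1) -> caps B=0 W=0
Move 6: W@(1,0) -> caps B=0 W=0
Move 7: B@(3,2) -> caps B=0 W=0
Move 8: W@(0,3) -> caps B=0 W=0
Move 9: B@(2,1) -> caps B=1 W=0
Move 10: W@(3,3) -> caps B=1 W=0

Answer: W..W
W.B.
.B.B
.BB.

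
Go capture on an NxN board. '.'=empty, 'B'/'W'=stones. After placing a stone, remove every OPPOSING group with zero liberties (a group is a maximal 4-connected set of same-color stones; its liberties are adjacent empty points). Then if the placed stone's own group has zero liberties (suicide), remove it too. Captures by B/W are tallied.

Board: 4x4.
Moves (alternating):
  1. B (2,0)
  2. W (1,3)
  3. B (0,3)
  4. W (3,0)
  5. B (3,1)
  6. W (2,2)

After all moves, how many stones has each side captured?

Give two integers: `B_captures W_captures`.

Move 1: B@(2,0) -> caps B=0 W=0
Move 2: W@(1,3) -> caps B=0 W=0
Move 3: B@(0,3) -> caps B=0 W=0
Move 4: W@(3,0) -> caps B=0 W=0
Move 5: B@(3,1) -> caps B=1 W=0
Move 6: W@(2,2) -> caps B=1 W=0

Answer: 1 0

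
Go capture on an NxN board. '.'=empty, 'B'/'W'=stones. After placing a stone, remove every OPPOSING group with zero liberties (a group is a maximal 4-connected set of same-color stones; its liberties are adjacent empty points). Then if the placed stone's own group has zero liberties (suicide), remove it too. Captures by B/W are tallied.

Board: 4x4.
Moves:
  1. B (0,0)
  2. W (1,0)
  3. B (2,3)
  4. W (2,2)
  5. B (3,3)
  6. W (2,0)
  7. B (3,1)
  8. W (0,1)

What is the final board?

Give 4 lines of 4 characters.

Move 1: B@(0,0) -> caps B=0 W=0
Move 2: W@(1,0) -> caps B=0 W=0
Move 3: B@(2,3) -> caps B=0 W=0
Move 4: W@(2,2) -> caps B=0 W=0
Move 5: B@(3,3) -> caps B=0 W=0
Move 6: W@(2,0) -> caps B=0 W=0
Move 7: B@(3,1) -> caps B=0 W=0
Move 8: W@(0,1) -> caps B=0 W=1

Answer: .W..
W...
W.WB
.B.B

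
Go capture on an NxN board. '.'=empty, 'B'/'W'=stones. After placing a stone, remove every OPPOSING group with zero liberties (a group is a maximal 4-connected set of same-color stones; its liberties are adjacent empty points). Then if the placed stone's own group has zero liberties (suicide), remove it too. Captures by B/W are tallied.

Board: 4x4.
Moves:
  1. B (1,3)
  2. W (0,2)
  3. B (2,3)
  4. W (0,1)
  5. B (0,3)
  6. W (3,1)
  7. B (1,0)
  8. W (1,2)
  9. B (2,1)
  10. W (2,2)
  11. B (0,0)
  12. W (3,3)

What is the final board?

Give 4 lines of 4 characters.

Answer: BWW.
B.W.
.BW.
.W.W

Derivation:
Move 1: B@(1,3) -> caps B=0 W=0
Move 2: W@(0,2) -> caps B=0 W=0
Move 3: B@(2,3) -> caps B=0 W=0
Move 4: W@(0,1) -> caps B=0 W=0
Move 5: B@(0,3) -> caps B=0 W=0
Move 6: W@(3,1) -> caps B=0 W=0
Move 7: B@(1,0) -> caps B=0 W=0
Move 8: W@(1,2) -> caps B=0 W=0
Move 9: B@(2,1) -> caps B=0 W=0
Move 10: W@(2,2) -> caps B=0 W=0
Move 11: B@(0,0) -> caps B=0 W=0
Move 12: W@(3,3) -> caps B=0 W=3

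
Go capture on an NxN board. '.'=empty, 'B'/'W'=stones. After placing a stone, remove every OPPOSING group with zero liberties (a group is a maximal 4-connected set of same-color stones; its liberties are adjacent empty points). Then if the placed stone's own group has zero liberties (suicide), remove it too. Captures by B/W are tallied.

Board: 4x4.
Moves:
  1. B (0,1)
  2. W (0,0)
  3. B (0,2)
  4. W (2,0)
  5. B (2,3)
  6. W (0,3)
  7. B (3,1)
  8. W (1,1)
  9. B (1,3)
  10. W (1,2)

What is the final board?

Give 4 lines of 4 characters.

Answer: WBB.
.WWB
W..B
.B..

Derivation:
Move 1: B@(0,1) -> caps B=0 W=0
Move 2: W@(0,0) -> caps B=0 W=0
Move 3: B@(0,2) -> caps B=0 W=0
Move 4: W@(2,0) -> caps B=0 W=0
Move 5: B@(2,3) -> caps B=0 W=0
Move 6: W@(0,3) -> caps B=0 W=0
Move 7: B@(3,1) -> caps B=0 W=0
Move 8: W@(1,1) -> caps B=0 W=0
Move 9: B@(1,3) -> caps B=1 W=0
Move 10: W@(1,2) -> caps B=1 W=0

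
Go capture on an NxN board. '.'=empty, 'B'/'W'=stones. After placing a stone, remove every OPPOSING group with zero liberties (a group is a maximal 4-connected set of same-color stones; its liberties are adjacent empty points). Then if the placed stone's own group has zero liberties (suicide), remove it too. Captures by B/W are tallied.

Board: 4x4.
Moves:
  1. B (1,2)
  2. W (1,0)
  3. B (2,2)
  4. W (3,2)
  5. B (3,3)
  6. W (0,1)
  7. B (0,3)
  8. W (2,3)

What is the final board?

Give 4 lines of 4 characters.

Move 1: B@(1,2) -> caps B=0 W=0
Move 2: W@(1,0) -> caps B=0 W=0
Move 3: B@(2,2) -> caps B=0 W=0
Move 4: W@(3,2) -> caps B=0 W=0
Move 5: B@(3,3) -> caps B=0 W=0
Move 6: W@(0,1) -> caps B=0 W=0
Move 7: B@(0,3) -> caps B=0 W=0
Move 8: W@(2,3) -> caps B=0 W=1

Answer: .W.B
W.B.
..BW
..W.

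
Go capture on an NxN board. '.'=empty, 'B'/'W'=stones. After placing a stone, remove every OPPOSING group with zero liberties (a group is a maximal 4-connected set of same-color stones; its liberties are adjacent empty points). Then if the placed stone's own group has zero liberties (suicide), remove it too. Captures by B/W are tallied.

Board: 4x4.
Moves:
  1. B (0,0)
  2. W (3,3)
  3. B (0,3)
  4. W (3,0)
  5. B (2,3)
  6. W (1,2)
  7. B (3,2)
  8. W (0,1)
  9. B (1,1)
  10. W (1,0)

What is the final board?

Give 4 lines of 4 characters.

Move 1: B@(0,0) -> caps B=0 W=0
Move 2: W@(3,3) -> caps B=0 W=0
Move 3: B@(0,3) -> caps B=0 W=0
Move 4: W@(3,0) -> caps B=0 W=0
Move 5: B@(2,3) -> caps B=0 W=0
Move 6: W@(1,2) -> caps B=0 W=0
Move 7: B@(3,2) -> caps B=1 W=0
Move 8: W@(0,1) -> caps B=1 W=0
Move 9: B@(1,1) -> caps B=1 W=0
Move 10: W@(1,0) -> caps B=1 W=1

Answer: .W.B
WBW.
...B
W.B.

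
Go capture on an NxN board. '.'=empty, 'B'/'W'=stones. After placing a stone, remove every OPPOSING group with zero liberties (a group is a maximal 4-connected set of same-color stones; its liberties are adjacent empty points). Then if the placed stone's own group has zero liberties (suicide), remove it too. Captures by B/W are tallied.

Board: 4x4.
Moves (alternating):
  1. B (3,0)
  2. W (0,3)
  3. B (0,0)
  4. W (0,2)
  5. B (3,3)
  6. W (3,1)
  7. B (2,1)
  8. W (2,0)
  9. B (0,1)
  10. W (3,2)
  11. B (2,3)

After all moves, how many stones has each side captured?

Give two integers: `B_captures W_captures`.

Move 1: B@(3,0) -> caps B=0 W=0
Move 2: W@(0,3) -> caps B=0 W=0
Move 3: B@(0,0) -> caps B=0 W=0
Move 4: W@(0,2) -> caps B=0 W=0
Move 5: B@(3,3) -> caps B=0 W=0
Move 6: W@(3,1) -> caps B=0 W=0
Move 7: B@(2,1) -> caps B=0 W=0
Move 8: W@(2,0) -> caps B=0 W=1
Move 9: B@(0,1) -> caps B=0 W=1
Move 10: W@(3,2) -> caps B=0 W=1
Move 11: B@(2,3) -> caps B=0 W=1

Answer: 0 1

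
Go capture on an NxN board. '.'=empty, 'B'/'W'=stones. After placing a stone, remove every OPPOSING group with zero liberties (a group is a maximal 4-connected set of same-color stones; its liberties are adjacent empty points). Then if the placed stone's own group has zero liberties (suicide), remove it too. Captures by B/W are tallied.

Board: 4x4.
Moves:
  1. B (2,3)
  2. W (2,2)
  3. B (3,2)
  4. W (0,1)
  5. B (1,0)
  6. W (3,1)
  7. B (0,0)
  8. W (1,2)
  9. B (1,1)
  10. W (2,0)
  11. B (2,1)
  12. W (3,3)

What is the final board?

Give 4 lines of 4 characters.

Answer: .W..
..W.
W.WB
.W.W

Derivation:
Move 1: B@(2,3) -> caps B=0 W=0
Move 2: W@(2,2) -> caps B=0 W=0
Move 3: B@(3,2) -> caps B=0 W=0
Move 4: W@(0,1) -> caps B=0 W=0
Move 5: B@(1,0) -> caps B=0 W=0
Move 6: W@(3,1) -> caps B=0 W=0
Move 7: B@(0,0) -> caps B=0 W=0
Move 8: W@(1,2) -> caps B=0 W=0
Move 9: B@(1,1) -> caps B=0 W=0
Move 10: W@(2,0) -> caps B=0 W=0
Move 11: B@(2,1) -> caps B=0 W=0
Move 12: W@(3,3) -> caps B=0 W=1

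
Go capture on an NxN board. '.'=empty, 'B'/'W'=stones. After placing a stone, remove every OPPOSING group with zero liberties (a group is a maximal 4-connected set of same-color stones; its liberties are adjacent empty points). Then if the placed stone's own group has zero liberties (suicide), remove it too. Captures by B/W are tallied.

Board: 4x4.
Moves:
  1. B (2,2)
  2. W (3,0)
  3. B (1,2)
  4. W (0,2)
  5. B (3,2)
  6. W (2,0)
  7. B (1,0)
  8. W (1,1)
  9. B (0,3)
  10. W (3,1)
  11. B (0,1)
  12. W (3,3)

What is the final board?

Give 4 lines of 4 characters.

Answer: .B.B
BWB.
W.B.
WWBW

Derivation:
Move 1: B@(2,2) -> caps B=0 W=0
Move 2: W@(3,0) -> caps B=0 W=0
Move 3: B@(1,2) -> caps B=0 W=0
Move 4: W@(0,2) -> caps B=0 W=0
Move 5: B@(3,2) -> caps B=0 W=0
Move 6: W@(2,0) -> caps B=0 W=0
Move 7: B@(1,0) -> caps B=0 W=0
Move 8: W@(1,1) -> caps B=0 W=0
Move 9: B@(0,3) -> caps B=0 W=0
Move 10: W@(3,1) -> caps B=0 W=0
Move 11: B@(0,1) -> caps B=1 W=0
Move 12: W@(3,3) -> caps B=1 W=0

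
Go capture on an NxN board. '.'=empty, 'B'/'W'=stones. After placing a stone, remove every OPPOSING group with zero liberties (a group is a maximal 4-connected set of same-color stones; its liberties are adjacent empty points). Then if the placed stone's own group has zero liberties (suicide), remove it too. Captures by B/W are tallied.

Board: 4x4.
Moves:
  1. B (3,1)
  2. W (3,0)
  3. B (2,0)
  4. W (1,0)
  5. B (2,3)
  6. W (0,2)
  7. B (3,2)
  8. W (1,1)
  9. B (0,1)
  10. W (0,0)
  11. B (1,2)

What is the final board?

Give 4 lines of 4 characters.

Move 1: B@(3,1) -> caps B=0 W=0
Move 2: W@(3,0) -> caps B=0 W=0
Move 3: B@(2,0) -> caps B=1 W=0
Move 4: W@(1,0) -> caps B=1 W=0
Move 5: B@(2,3) -> caps B=1 W=0
Move 6: W@(0,2) -> caps B=1 W=0
Move 7: B@(3,2) -> caps B=1 W=0
Move 8: W@(1,1) -> caps B=1 W=0
Move 9: B@(0,1) -> caps B=1 W=0
Move 10: W@(0,0) -> caps B=1 W=1
Move 11: B@(1,2) -> caps B=1 W=1

Answer: W.W.
WWB.
B..B
.BB.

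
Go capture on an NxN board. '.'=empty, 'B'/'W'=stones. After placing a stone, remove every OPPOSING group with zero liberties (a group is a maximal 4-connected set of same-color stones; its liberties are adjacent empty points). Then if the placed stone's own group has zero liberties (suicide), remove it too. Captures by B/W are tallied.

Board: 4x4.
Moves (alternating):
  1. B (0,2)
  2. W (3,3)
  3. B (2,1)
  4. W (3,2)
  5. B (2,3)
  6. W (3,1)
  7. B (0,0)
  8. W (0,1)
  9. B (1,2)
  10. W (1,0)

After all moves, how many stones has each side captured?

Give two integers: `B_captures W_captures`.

Answer: 0 1

Derivation:
Move 1: B@(0,2) -> caps B=0 W=0
Move 2: W@(3,3) -> caps B=0 W=0
Move 3: B@(2,1) -> caps B=0 W=0
Move 4: W@(3,2) -> caps B=0 W=0
Move 5: B@(2,3) -> caps B=0 W=0
Move 6: W@(3,1) -> caps B=0 W=0
Move 7: B@(0,0) -> caps B=0 W=0
Move 8: W@(0,1) -> caps B=0 W=0
Move 9: B@(1,2) -> caps B=0 W=0
Move 10: W@(1,0) -> caps B=0 W=1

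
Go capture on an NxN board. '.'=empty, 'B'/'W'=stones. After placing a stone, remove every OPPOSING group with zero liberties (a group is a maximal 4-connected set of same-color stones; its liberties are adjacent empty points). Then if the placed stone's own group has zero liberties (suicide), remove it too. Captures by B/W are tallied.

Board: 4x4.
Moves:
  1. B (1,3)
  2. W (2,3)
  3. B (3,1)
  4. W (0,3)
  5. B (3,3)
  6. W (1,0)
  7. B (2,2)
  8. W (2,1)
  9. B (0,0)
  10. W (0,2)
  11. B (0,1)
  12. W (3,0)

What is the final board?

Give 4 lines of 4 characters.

Answer: BBWW
W..B
.WB.
WB.B

Derivation:
Move 1: B@(1,3) -> caps B=0 W=0
Move 2: W@(2,3) -> caps B=0 W=0
Move 3: B@(3,1) -> caps B=0 W=0
Move 4: W@(0,3) -> caps B=0 W=0
Move 5: B@(3,3) -> caps B=0 W=0
Move 6: W@(1,0) -> caps B=0 W=0
Move 7: B@(2,2) -> caps B=1 W=0
Move 8: W@(2,1) -> caps B=1 W=0
Move 9: B@(0,0) -> caps B=1 W=0
Move 10: W@(0,2) -> caps B=1 W=0
Move 11: B@(0,1) -> caps B=1 W=0
Move 12: W@(3,0) -> caps B=1 W=0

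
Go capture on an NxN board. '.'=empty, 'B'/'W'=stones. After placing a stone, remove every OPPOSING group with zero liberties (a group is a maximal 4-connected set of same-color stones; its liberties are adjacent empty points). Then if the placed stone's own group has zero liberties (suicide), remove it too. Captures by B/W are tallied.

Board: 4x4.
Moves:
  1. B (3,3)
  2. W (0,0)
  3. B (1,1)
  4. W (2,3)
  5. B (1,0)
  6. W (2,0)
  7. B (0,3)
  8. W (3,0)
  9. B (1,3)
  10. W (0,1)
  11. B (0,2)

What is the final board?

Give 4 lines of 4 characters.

Move 1: B@(3,3) -> caps B=0 W=0
Move 2: W@(0,0) -> caps B=0 W=0
Move 3: B@(1,1) -> caps B=0 W=0
Move 4: W@(2,3) -> caps B=0 W=0
Move 5: B@(1,0) -> caps B=0 W=0
Move 6: W@(2,0) -> caps B=0 W=0
Move 7: B@(0,3) -> caps B=0 W=0
Move 8: W@(3,0) -> caps B=0 W=0
Move 9: B@(1,3) -> caps B=0 W=0
Move 10: W@(0,1) -> caps B=0 W=0
Move 11: B@(0,2) -> caps B=2 W=0

Answer: ..BB
BB.B
W..W
W..B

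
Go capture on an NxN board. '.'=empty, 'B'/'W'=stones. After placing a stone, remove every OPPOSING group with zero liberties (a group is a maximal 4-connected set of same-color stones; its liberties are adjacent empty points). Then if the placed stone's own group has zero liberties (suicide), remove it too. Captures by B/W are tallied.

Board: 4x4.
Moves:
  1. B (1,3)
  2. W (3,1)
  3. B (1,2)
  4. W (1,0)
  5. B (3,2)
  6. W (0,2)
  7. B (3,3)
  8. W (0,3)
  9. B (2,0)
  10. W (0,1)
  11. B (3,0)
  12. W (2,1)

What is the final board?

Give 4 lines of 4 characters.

Answer: .WWW
W.BB
.W..
.WBB

Derivation:
Move 1: B@(1,3) -> caps B=0 W=0
Move 2: W@(3,1) -> caps B=0 W=0
Move 3: B@(1,2) -> caps B=0 W=0
Move 4: W@(1,0) -> caps B=0 W=0
Move 5: B@(3,2) -> caps B=0 W=0
Move 6: W@(0,2) -> caps B=0 W=0
Move 7: B@(3,3) -> caps B=0 W=0
Move 8: W@(0,3) -> caps B=0 W=0
Move 9: B@(2,0) -> caps B=0 W=0
Move 10: W@(0,1) -> caps B=0 W=0
Move 11: B@(3,0) -> caps B=0 W=0
Move 12: W@(2,1) -> caps B=0 W=2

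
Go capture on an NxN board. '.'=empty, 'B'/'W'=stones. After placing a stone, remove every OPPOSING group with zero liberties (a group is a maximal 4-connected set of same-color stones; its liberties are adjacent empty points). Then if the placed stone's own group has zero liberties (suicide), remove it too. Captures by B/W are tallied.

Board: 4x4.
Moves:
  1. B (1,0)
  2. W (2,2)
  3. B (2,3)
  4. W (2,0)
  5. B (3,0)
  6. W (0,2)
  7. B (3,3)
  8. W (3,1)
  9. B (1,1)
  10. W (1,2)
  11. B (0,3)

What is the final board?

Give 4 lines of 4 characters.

Move 1: B@(1,0) -> caps B=0 W=0
Move 2: W@(2,2) -> caps B=0 W=0
Move 3: B@(2,3) -> caps B=0 W=0
Move 4: W@(2,0) -> caps B=0 W=0
Move 5: B@(3,0) -> caps B=0 W=0
Move 6: W@(0,2) -> caps B=0 W=0
Move 7: B@(3,3) -> caps B=0 W=0
Move 8: W@(3,1) -> caps B=0 W=1
Move 9: B@(1,1) -> caps B=0 W=1
Move 10: W@(1,2) -> caps B=0 W=1
Move 11: B@(0,3) -> caps B=0 W=1

Answer: ..WB
BBW.
W.WB
.W.B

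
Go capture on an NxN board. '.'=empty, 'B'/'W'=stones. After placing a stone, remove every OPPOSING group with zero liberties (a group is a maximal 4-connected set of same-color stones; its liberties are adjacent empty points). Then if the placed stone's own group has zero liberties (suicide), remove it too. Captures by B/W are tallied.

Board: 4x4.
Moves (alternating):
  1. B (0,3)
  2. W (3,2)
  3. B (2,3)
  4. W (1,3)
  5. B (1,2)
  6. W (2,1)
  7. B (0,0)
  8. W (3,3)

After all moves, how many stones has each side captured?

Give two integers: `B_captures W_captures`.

Move 1: B@(0,3) -> caps B=0 W=0
Move 2: W@(3,2) -> caps B=0 W=0
Move 3: B@(2,3) -> caps B=0 W=0
Move 4: W@(1,3) -> caps B=0 W=0
Move 5: B@(1,2) -> caps B=1 W=0
Move 6: W@(2,1) -> caps B=1 W=0
Move 7: B@(0,0) -> caps B=1 W=0
Move 8: W@(3,3) -> caps B=1 W=0

Answer: 1 0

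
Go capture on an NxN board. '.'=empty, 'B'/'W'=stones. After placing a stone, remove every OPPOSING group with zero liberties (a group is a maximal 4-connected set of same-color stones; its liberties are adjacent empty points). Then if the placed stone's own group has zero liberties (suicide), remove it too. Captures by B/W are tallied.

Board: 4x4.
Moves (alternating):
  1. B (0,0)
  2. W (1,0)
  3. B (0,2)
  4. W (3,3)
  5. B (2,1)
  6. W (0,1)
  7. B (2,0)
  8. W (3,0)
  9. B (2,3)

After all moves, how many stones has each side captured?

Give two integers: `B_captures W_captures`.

Move 1: B@(0,0) -> caps B=0 W=0
Move 2: W@(1,0) -> caps B=0 W=0
Move 3: B@(0,2) -> caps B=0 W=0
Move 4: W@(3,3) -> caps B=0 W=0
Move 5: B@(2,1) -> caps B=0 W=0
Move 6: W@(0,1) -> caps B=0 W=1
Move 7: B@(2,0) -> caps B=0 W=1
Move 8: W@(3,0) -> caps B=0 W=1
Move 9: B@(2,3) -> caps B=0 W=1

Answer: 0 1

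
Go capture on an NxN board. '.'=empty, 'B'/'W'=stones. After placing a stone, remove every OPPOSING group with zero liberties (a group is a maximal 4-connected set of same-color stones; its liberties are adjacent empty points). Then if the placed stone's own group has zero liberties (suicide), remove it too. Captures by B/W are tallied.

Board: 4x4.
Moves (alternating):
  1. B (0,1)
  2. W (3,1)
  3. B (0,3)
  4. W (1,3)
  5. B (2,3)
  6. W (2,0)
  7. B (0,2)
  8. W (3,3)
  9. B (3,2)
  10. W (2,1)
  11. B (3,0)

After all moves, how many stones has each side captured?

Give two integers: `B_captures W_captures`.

Answer: 1 0

Derivation:
Move 1: B@(0,1) -> caps B=0 W=0
Move 2: W@(3,1) -> caps B=0 W=0
Move 3: B@(0,3) -> caps B=0 W=0
Move 4: W@(1,3) -> caps B=0 W=0
Move 5: B@(2,3) -> caps B=0 W=0
Move 6: W@(2,0) -> caps B=0 W=0
Move 7: B@(0,2) -> caps B=0 W=0
Move 8: W@(3,3) -> caps B=0 W=0
Move 9: B@(3,2) -> caps B=1 W=0
Move 10: W@(2,1) -> caps B=1 W=0
Move 11: B@(3,0) -> caps B=1 W=0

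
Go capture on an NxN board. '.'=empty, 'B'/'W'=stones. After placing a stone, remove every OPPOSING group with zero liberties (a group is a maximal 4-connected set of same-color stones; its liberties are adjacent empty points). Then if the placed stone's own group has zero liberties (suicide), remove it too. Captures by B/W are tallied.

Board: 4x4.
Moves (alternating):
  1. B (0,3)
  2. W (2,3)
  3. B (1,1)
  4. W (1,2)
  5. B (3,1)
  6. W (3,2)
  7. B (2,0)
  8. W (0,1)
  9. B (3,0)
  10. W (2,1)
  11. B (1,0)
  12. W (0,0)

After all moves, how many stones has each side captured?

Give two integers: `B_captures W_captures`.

Move 1: B@(0,3) -> caps B=0 W=0
Move 2: W@(2,3) -> caps B=0 W=0
Move 3: B@(1,1) -> caps B=0 W=0
Move 4: W@(1,2) -> caps B=0 W=0
Move 5: B@(3,1) -> caps B=0 W=0
Move 6: W@(3,2) -> caps B=0 W=0
Move 7: B@(2,0) -> caps B=0 W=0
Move 8: W@(0,1) -> caps B=0 W=0
Move 9: B@(3,0) -> caps B=0 W=0
Move 10: W@(2,1) -> caps B=0 W=0
Move 11: B@(1,0) -> caps B=0 W=0
Move 12: W@(0,0) -> caps B=0 W=5

Answer: 0 5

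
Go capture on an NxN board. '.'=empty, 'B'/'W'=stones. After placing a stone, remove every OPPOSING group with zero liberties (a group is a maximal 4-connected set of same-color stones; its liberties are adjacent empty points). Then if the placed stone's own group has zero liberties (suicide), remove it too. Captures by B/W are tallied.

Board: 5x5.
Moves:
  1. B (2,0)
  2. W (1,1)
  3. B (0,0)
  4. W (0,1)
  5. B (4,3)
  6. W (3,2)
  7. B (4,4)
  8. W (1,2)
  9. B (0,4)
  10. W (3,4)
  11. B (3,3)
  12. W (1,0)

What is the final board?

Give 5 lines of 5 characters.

Answer: .W..B
WWW..
B....
..WBW
...BB

Derivation:
Move 1: B@(2,0) -> caps B=0 W=0
Move 2: W@(1,1) -> caps B=0 W=0
Move 3: B@(0,0) -> caps B=0 W=0
Move 4: W@(0,1) -> caps B=0 W=0
Move 5: B@(4,3) -> caps B=0 W=0
Move 6: W@(3,2) -> caps B=0 W=0
Move 7: B@(4,4) -> caps B=0 W=0
Move 8: W@(1,2) -> caps B=0 W=0
Move 9: B@(0,4) -> caps B=0 W=0
Move 10: W@(3,4) -> caps B=0 W=0
Move 11: B@(3,3) -> caps B=0 W=0
Move 12: W@(1,0) -> caps B=0 W=1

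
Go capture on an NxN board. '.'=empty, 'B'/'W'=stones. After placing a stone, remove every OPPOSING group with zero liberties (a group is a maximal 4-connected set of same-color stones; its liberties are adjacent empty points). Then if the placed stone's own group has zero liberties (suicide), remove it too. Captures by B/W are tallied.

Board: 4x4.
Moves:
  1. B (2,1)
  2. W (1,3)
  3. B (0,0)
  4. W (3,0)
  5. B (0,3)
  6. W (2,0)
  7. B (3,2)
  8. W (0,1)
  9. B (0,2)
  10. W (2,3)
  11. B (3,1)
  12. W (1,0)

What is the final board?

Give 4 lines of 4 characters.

Answer: .WBB
W..W
WB.W
WBB.

Derivation:
Move 1: B@(2,1) -> caps B=0 W=0
Move 2: W@(1,3) -> caps B=0 W=0
Move 3: B@(0,0) -> caps B=0 W=0
Move 4: W@(3,0) -> caps B=0 W=0
Move 5: B@(0,3) -> caps B=0 W=0
Move 6: W@(2,0) -> caps B=0 W=0
Move 7: B@(3,2) -> caps B=0 W=0
Move 8: W@(0,1) -> caps B=0 W=0
Move 9: B@(0,2) -> caps B=0 W=0
Move 10: W@(2,3) -> caps B=0 W=0
Move 11: B@(3,1) -> caps B=0 W=0
Move 12: W@(1,0) -> caps B=0 W=1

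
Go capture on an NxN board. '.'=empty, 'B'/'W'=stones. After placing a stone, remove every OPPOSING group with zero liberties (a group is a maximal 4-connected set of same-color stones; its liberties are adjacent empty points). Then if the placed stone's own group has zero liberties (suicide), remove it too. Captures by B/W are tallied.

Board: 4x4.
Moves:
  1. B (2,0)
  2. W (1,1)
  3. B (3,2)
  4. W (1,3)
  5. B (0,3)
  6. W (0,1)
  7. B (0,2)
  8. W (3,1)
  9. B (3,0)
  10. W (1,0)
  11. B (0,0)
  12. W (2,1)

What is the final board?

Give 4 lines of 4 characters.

Move 1: B@(2,0) -> caps B=0 W=0
Move 2: W@(1,1) -> caps B=0 W=0
Move 3: B@(3,2) -> caps B=0 W=0
Move 4: W@(1,3) -> caps B=0 W=0
Move 5: B@(0,3) -> caps B=0 W=0
Move 6: W@(0,1) -> caps B=0 W=0
Move 7: B@(0,2) -> caps B=0 W=0
Move 8: W@(3,1) -> caps B=0 W=0
Move 9: B@(3,0) -> caps B=0 W=0
Move 10: W@(1,0) -> caps B=0 W=0
Move 11: B@(0,0) -> caps B=0 W=0
Move 12: W@(2,1) -> caps B=0 W=2

Answer: .WBB
WW.W
.W..
.WB.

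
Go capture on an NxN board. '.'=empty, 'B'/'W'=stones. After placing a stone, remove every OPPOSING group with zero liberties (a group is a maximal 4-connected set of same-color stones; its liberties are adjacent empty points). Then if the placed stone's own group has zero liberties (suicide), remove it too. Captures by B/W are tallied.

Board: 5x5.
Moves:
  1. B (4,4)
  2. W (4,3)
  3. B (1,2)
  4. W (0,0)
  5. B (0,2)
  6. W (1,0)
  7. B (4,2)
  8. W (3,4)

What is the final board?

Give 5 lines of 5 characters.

Answer: W.B..
W.B..
.....
....W
..BW.

Derivation:
Move 1: B@(4,4) -> caps B=0 W=0
Move 2: W@(4,3) -> caps B=0 W=0
Move 3: B@(1,2) -> caps B=0 W=0
Move 4: W@(0,0) -> caps B=0 W=0
Move 5: B@(0,2) -> caps B=0 W=0
Move 6: W@(1,0) -> caps B=0 W=0
Move 7: B@(4,2) -> caps B=0 W=0
Move 8: W@(3,4) -> caps B=0 W=1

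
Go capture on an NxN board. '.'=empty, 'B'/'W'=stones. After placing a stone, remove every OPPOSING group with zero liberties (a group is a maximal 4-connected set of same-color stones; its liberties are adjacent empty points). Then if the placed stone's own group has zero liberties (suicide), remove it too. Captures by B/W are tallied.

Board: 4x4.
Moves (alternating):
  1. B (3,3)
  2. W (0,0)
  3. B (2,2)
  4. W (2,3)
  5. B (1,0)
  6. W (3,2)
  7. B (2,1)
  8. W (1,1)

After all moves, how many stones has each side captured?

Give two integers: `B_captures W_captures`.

Answer: 0 1

Derivation:
Move 1: B@(3,3) -> caps B=0 W=0
Move 2: W@(0,0) -> caps B=0 W=0
Move 3: B@(2,2) -> caps B=0 W=0
Move 4: W@(2,3) -> caps B=0 W=0
Move 5: B@(1,0) -> caps B=0 W=0
Move 6: W@(3,2) -> caps B=0 W=1
Move 7: B@(2,1) -> caps B=0 W=1
Move 8: W@(1,1) -> caps B=0 W=1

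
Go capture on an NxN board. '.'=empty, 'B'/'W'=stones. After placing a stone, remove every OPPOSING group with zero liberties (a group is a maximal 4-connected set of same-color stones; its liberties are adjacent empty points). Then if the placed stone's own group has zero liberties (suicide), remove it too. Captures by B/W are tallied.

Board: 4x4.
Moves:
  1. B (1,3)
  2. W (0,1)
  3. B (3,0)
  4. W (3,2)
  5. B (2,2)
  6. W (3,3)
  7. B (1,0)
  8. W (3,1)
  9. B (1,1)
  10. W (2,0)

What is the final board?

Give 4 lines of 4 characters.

Answer: .W..
BB.B
W.B.
.WWW

Derivation:
Move 1: B@(1,3) -> caps B=0 W=0
Move 2: W@(0,1) -> caps B=0 W=0
Move 3: B@(3,0) -> caps B=0 W=0
Move 4: W@(3,2) -> caps B=0 W=0
Move 5: B@(2,2) -> caps B=0 W=0
Move 6: W@(3,3) -> caps B=0 W=0
Move 7: B@(1,0) -> caps B=0 W=0
Move 8: W@(3,1) -> caps B=0 W=0
Move 9: B@(1,1) -> caps B=0 W=0
Move 10: W@(2,0) -> caps B=0 W=1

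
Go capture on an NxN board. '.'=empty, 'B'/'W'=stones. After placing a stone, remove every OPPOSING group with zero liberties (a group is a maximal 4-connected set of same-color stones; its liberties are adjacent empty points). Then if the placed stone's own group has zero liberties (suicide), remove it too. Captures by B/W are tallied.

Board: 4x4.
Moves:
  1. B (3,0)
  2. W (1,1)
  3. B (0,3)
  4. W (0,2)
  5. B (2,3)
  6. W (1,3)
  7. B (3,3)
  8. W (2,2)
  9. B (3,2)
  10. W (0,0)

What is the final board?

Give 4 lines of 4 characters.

Answer: W.W.
.W.W
..WB
B.BB

Derivation:
Move 1: B@(3,0) -> caps B=0 W=0
Move 2: W@(1,1) -> caps B=0 W=0
Move 3: B@(0,3) -> caps B=0 W=0
Move 4: W@(0,2) -> caps B=0 W=0
Move 5: B@(2,3) -> caps B=0 W=0
Move 6: W@(1,3) -> caps B=0 W=1
Move 7: B@(3,3) -> caps B=0 W=1
Move 8: W@(2,2) -> caps B=0 W=1
Move 9: B@(3,2) -> caps B=0 W=1
Move 10: W@(0,0) -> caps B=0 W=1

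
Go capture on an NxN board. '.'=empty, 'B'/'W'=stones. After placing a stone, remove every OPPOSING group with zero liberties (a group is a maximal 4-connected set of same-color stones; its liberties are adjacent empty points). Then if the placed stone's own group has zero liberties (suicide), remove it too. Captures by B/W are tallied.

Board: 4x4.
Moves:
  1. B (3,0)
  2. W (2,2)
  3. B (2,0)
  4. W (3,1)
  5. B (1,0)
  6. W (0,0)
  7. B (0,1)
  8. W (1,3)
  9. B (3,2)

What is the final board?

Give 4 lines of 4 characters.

Move 1: B@(3,0) -> caps B=0 W=0
Move 2: W@(2,2) -> caps B=0 W=0
Move 3: B@(2,0) -> caps B=0 W=0
Move 4: W@(3,1) -> caps B=0 W=0
Move 5: B@(1,0) -> caps B=0 W=0
Move 6: W@(0,0) -> caps B=0 W=0
Move 7: B@(0,1) -> caps B=1 W=0
Move 8: W@(1,3) -> caps B=1 W=0
Move 9: B@(3,2) -> caps B=1 W=0

Answer: .B..
B..W
B.W.
BWB.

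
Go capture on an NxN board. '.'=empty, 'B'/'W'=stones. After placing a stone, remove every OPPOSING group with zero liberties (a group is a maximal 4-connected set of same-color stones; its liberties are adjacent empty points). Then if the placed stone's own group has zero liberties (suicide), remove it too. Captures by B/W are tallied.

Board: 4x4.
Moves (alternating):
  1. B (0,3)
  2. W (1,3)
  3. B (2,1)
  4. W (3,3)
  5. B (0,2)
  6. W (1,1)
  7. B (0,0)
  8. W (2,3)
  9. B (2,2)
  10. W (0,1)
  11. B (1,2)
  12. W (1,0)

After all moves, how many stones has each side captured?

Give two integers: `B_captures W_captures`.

Move 1: B@(0,3) -> caps B=0 W=0
Move 2: W@(1,3) -> caps B=0 W=0
Move 3: B@(2,1) -> caps B=0 W=0
Move 4: W@(3,3) -> caps B=0 W=0
Move 5: B@(0,2) -> caps B=0 W=0
Move 6: W@(1,1) -> caps B=0 W=0
Move 7: B@(0,0) -> caps B=0 W=0
Move 8: W@(2,3) -> caps B=0 W=0
Move 9: B@(2,2) -> caps B=0 W=0
Move 10: W@(0,1) -> caps B=0 W=0
Move 11: B@(1,2) -> caps B=0 W=0
Move 12: W@(1,0) -> caps B=0 W=1

Answer: 0 1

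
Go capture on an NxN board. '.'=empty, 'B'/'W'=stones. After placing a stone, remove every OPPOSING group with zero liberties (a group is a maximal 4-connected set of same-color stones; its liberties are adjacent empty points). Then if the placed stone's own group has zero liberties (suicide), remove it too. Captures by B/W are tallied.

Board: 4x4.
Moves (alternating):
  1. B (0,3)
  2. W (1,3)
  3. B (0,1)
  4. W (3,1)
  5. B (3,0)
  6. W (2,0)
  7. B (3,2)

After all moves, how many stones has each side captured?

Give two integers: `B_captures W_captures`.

Move 1: B@(0,3) -> caps B=0 W=0
Move 2: W@(1,3) -> caps B=0 W=0
Move 3: B@(0,1) -> caps B=0 W=0
Move 4: W@(3,1) -> caps B=0 W=0
Move 5: B@(3,0) -> caps B=0 W=0
Move 6: W@(2,0) -> caps B=0 W=1
Move 7: B@(3,2) -> caps B=0 W=1

Answer: 0 1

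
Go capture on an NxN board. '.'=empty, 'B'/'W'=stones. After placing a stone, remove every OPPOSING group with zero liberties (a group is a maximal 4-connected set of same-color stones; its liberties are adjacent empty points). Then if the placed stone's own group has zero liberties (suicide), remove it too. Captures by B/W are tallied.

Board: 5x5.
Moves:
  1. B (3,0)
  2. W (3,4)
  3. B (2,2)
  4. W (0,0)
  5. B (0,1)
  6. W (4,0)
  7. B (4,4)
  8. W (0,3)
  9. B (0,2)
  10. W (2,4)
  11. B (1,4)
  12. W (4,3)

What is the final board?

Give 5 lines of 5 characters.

Move 1: B@(3,0) -> caps B=0 W=0
Move 2: W@(3,4) -> caps B=0 W=0
Move 3: B@(2,2) -> caps B=0 W=0
Move 4: W@(0,0) -> caps B=0 W=0
Move 5: B@(0,1) -> caps B=0 W=0
Move 6: W@(4,0) -> caps B=0 W=0
Move 7: B@(4,4) -> caps B=0 W=0
Move 8: W@(0,3) -> caps B=0 W=0
Move 9: B@(0,2) -> caps B=0 W=0
Move 10: W@(2,4) -> caps B=0 W=0
Move 11: B@(1,4) -> caps B=0 W=0
Move 12: W@(4,3) -> caps B=0 W=1

Answer: WBBW.
....B
..B.W
B...W
W..W.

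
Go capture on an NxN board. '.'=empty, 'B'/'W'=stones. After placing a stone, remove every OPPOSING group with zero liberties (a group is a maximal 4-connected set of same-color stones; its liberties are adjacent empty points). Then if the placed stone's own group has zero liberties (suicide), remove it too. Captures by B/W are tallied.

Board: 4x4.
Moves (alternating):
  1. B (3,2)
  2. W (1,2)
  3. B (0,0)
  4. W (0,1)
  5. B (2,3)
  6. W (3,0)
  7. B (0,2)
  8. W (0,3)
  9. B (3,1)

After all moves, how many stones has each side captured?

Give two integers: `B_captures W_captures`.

Answer: 0 1

Derivation:
Move 1: B@(3,2) -> caps B=0 W=0
Move 2: W@(1,2) -> caps B=0 W=0
Move 3: B@(0,0) -> caps B=0 W=0
Move 4: W@(0,1) -> caps B=0 W=0
Move 5: B@(2,3) -> caps B=0 W=0
Move 6: W@(3,0) -> caps B=0 W=0
Move 7: B@(0,2) -> caps B=0 W=0
Move 8: W@(0,3) -> caps B=0 W=1
Move 9: B@(3,1) -> caps B=0 W=1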